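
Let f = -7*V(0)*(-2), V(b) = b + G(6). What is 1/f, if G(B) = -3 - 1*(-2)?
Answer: -1/14 ≈ -0.071429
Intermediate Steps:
G(B) = -1 (G(B) = -3 + 2 = -1)
V(b) = -1 + b (V(b) = b - 1 = -1 + b)
f = -14 (f = -7*(-1 + 0)*(-2) = -7*(-1)*(-2) = 7*(-2) = -14)
1/f = 1/(-14) = -1/14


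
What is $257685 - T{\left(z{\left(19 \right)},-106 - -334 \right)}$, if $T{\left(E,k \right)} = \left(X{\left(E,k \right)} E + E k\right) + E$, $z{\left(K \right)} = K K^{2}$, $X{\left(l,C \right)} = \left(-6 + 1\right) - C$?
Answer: $285121$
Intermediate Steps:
$X{\left(l,C \right)} = -5 - C$
$z{\left(K \right)} = K^{3}$
$T{\left(E,k \right)} = E + E k + E \left(-5 - k\right)$ ($T{\left(E,k \right)} = \left(\left(-5 - k\right) E + E k\right) + E = \left(E \left(-5 - k\right) + E k\right) + E = \left(E k + E \left(-5 - k\right)\right) + E = E + E k + E \left(-5 - k\right)$)
$257685 - T{\left(z{\left(19 \right)},-106 - -334 \right)} = 257685 - - 4 \cdot 19^{3} = 257685 - \left(-4\right) 6859 = 257685 - -27436 = 257685 + 27436 = 285121$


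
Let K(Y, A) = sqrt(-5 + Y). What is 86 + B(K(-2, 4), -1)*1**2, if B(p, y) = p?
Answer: 86 + I*sqrt(7) ≈ 86.0 + 2.6458*I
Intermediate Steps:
86 + B(K(-2, 4), -1)*1**2 = 86 + sqrt(-5 - 2)*1**2 = 86 + sqrt(-7)*1 = 86 + (I*sqrt(7))*1 = 86 + I*sqrt(7)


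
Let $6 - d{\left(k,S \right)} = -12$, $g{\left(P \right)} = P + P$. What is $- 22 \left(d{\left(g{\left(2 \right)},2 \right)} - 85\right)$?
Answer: $1474$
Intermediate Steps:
$g{\left(P \right)} = 2 P$
$d{\left(k,S \right)} = 18$ ($d{\left(k,S \right)} = 6 - -12 = 6 + 12 = 18$)
$- 22 \left(d{\left(g{\left(2 \right)},2 \right)} - 85\right) = - 22 \left(18 - 85\right) = \left(-22\right) \left(-67\right) = 1474$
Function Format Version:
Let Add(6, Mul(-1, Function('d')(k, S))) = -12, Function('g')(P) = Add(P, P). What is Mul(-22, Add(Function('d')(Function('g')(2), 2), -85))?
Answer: 1474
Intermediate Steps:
Function('g')(P) = Mul(2, P)
Function('d')(k, S) = 18 (Function('d')(k, S) = Add(6, Mul(-1, -12)) = Add(6, 12) = 18)
Mul(-22, Add(Function('d')(Function('g')(2), 2), -85)) = Mul(-22, Add(18, -85)) = Mul(-22, -67) = 1474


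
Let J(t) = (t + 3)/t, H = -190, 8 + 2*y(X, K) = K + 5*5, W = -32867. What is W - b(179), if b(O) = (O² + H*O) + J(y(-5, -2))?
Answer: -154497/5 ≈ -30899.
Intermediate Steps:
y(X, K) = 17/2 + K/2 (y(X, K) = -4 + (K + 5*5)/2 = -4 + (K + 25)/2 = -4 + (25 + K)/2 = -4 + (25/2 + K/2) = 17/2 + K/2)
J(t) = (3 + t)/t
b(O) = 7/5 + O² - 190*O (b(O) = (O² - 190*O) + (3 + (17/2 + (½)*(-2)))/(17/2 + (½)*(-2)) = (O² - 190*O) + (3 + (17/2 - 1))/(17/2 - 1) = (O² - 190*O) + (3 + 15/2)/(15/2) = (O² - 190*O) + (2/15)*(21/2) = (O² - 190*O) + 7/5 = 7/5 + O² - 190*O)
W - b(179) = -32867 - (7/5 + 179² - 190*179) = -32867 - (7/5 + 32041 - 34010) = -32867 - 1*(-9838/5) = -32867 + 9838/5 = -154497/5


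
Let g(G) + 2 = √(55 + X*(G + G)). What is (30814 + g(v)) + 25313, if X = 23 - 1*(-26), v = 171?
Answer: 56125 + √16813 ≈ 56255.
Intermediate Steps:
X = 49 (X = 23 + 26 = 49)
g(G) = -2 + √(55 + 98*G) (g(G) = -2 + √(55 + 49*(G + G)) = -2 + √(55 + 49*(2*G)) = -2 + √(55 + 98*G))
(30814 + g(v)) + 25313 = (30814 + (-2 + √(55 + 98*171))) + 25313 = (30814 + (-2 + √(55 + 16758))) + 25313 = (30814 + (-2 + √16813)) + 25313 = (30812 + √16813) + 25313 = 56125 + √16813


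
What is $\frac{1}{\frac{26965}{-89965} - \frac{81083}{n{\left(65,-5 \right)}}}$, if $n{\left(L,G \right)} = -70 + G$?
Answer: $\frac{1349475}{1458521944} \approx 0.00092523$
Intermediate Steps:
$\frac{1}{\frac{26965}{-89965} - \frac{81083}{n{\left(65,-5 \right)}}} = \frac{1}{\frac{26965}{-89965} - \frac{81083}{-70 - 5}} = \frac{1}{26965 \left(- \frac{1}{89965}\right) - \frac{81083}{-75}} = \frac{1}{- \frac{5393}{17993} - - \frac{81083}{75}} = \frac{1}{- \frac{5393}{17993} + \frac{81083}{75}} = \frac{1}{\frac{1458521944}{1349475}} = \frac{1349475}{1458521944}$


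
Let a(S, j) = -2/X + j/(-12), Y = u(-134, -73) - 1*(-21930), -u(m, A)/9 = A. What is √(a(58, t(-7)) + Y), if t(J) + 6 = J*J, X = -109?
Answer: √9659296491/654 ≈ 150.28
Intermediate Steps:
u(m, A) = -9*A
Y = 22587 (Y = -9*(-73) - 1*(-21930) = 657 + 21930 = 22587)
t(J) = -6 + J² (t(J) = -6 + J*J = -6 + J²)
a(S, j) = 2/109 - j/12 (a(S, j) = -2/(-109) + j/(-12) = -2*(-1/109) + j*(-1/12) = 2/109 - j/12)
√(a(58, t(-7)) + Y) = √((2/109 - (-6 + (-7)²)/12) + 22587) = √((2/109 - (-6 + 49)/12) + 22587) = √((2/109 - 1/12*43) + 22587) = √((2/109 - 43/12) + 22587) = √(-4663/1308 + 22587) = √(29539133/1308) = √9659296491/654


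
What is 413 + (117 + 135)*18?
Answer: 4949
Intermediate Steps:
413 + (117 + 135)*18 = 413 + 252*18 = 413 + 4536 = 4949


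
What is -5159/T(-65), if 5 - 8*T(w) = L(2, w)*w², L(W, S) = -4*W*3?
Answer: -41272/101405 ≈ -0.40700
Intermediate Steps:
L(W, S) = -12*W
T(w) = 5/8 + 3*w² (T(w) = 5/8 - (-12*2)*w²/8 = 5/8 - (-3)*w² = 5/8 + 3*w²)
-5159/T(-65) = -5159/(5/8 + 3*(-65)²) = -5159/(5/8 + 3*4225) = -5159/(5/8 + 12675) = -5159/101405/8 = -5159*8/101405 = -41272/101405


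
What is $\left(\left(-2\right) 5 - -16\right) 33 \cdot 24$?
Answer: $4752$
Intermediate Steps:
$\left(\left(-2\right) 5 - -16\right) 33 \cdot 24 = \left(-10 + 16\right) 33 \cdot 24 = 6 \cdot 33 \cdot 24 = 198 \cdot 24 = 4752$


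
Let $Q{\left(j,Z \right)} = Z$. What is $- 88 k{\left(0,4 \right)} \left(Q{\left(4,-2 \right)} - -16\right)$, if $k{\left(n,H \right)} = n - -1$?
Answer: $-1232$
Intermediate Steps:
$k{\left(n,H \right)} = 1 + n$ ($k{\left(n,H \right)} = n + 1 = 1 + n$)
$- 88 k{\left(0,4 \right)} \left(Q{\left(4,-2 \right)} - -16\right) = - 88 \left(1 + 0\right) \left(-2 - -16\right) = \left(-88\right) 1 \left(-2 + 16\right) = \left(-88\right) 14 = -1232$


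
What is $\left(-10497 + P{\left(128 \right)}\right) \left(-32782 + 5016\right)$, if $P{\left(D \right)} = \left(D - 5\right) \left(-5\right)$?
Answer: $308535792$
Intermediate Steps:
$P{\left(D \right)} = 25 - 5 D$ ($P{\left(D \right)} = \left(-5 + D\right) \left(-5\right) = 25 - 5 D$)
$\left(-10497 + P{\left(128 \right)}\right) \left(-32782 + 5016\right) = \left(-10497 + \left(25 - 640\right)\right) \left(-32782 + 5016\right) = \left(-10497 + \left(25 - 640\right)\right) \left(-27766\right) = \left(-10497 - 615\right) \left(-27766\right) = \left(-11112\right) \left(-27766\right) = 308535792$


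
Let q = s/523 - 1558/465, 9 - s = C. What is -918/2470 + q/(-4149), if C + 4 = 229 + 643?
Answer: -92327749406/249226965585 ≈ -0.37046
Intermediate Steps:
C = 868 (C = -4 + (229 + 643) = -4 + 872 = 868)
s = -859 (s = 9 - 1*868 = 9 - 868 = -859)
q = -1214269/243195 (q = -859/523 - 1558/465 = -1214269/243195 ≈ -4.9930)
-918/2470 + q/(-4149) = -918/2470 - 1214269/243195/(-4149) = -918*1/2470 - 1214269/243195*(-1/4149) = -459/1235 + 1214269/1009016055 = -92327749406/249226965585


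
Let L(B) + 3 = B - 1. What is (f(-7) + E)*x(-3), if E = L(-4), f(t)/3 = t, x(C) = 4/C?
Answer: 116/3 ≈ 38.667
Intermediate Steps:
f(t) = 3*t
L(B) = -4 + B (L(B) = -3 + (B - 1) = -3 + (-1 + B) = -4 + B)
E = -8 (E = -4 - 4 = -8)
(f(-7) + E)*x(-3) = (3*(-7) - 8)*(4/(-3)) = (-21 - 8)*(4*(-⅓)) = -29*(-4/3) = 116/3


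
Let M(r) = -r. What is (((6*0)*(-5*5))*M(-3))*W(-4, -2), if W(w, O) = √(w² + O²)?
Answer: 0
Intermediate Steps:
W(w, O) = √(O² + w²)
(((6*0)*(-5*5))*M(-3))*W(-4, -2) = (((6*0)*(-5*5))*(-1*(-3)))*√((-2)² + (-4)²) = ((0*(-25))*3)*√(4 + 16) = (0*3)*√20 = 0*(2*√5) = 0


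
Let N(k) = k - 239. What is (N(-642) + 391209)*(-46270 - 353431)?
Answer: -156014491928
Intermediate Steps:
N(k) = -239 + k
(N(-642) + 391209)*(-46270 - 353431) = ((-239 - 642) + 391209)*(-46270 - 353431) = (-881 + 391209)*(-399701) = 390328*(-399701) = -156014491928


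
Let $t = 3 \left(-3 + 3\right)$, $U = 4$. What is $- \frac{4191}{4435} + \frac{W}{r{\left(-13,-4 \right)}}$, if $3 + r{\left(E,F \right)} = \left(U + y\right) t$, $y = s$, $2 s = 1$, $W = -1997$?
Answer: $\frac{8844122}{13305} \approx 664.72$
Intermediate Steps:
$s = \frac{1}{2}$ ($s = \frac{1}{2} \cdot 1 = \frac{1}{2} \approx 0.5$)
$y = \frac{1}{2} \approx 0.5$
$t = 0$ ($t = 3 \cdot 0 = 0$)
$r{\left(E,F \right)} = -3$ ($r{\left(E,F \right)} = -3 + \left(4 + \frac{1}{2}\right) 0 = -3 + \frac{9}{2} \cdot 0 = -3 + 0 = -3$)
$- \frac{4191}{4435} + \frac{W}{r{\left(-13,-4 \right)}} = - \frac{4191}{4435} - \frac{1997}{-3} = \left(-4191\right) \frac{1}{4435} - - \frac{1997}{3} = - \frac{4191}{4435} + \frac{1997}{3} = \frac{8844122}{13305}$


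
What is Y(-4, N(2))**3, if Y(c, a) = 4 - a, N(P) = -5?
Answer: 729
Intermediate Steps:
Y(-4, N(2))**3 = (4 - 1*(-5))**3 = (4 + 5)**3 = 9**3 = 729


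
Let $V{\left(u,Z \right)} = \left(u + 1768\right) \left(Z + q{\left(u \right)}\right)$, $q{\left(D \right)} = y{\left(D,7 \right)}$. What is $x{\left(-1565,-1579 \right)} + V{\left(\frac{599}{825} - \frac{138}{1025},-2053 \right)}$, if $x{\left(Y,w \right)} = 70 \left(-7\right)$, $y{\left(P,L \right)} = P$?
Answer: $- \frac{166144343223674}{45765225} \approx -3.6304 \cdot 10^{6}$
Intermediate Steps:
$q{\left(D \right)} = D$
$V{\left(u,Z \right)} = \left(1768 + u\right) \left(Z + u\right)$ ($V{\left(u,Z \right)} = \left(u + 1768\right) \left(Z + u\right) = \left(1768 + u\right) \left(Z + u\right)$)
$x{\left(Y,w \right)} = -490$
$x{\left(-1565,-1579 \right)} + V{\left(\frac{599}{825} - \frac{138}{1025},-2053 \right)} = -490 + \left(\left(\frac{599}{825} - \frac{138}{1025}\right)^{2} + 1768 \left(-2053\right) + 1768 \left(\frac{599}{825} - \frac{138}{1025}\right) - 2053 \left(\frac{599}{825} - \frac{138}{1025}\right)\right) = -490 + \left(\left(599 \cdot \frac{1}{825} - \frac{138}{1025}\right)^{2} - 3629704 + 1768 \left(599 \cdot \frac{1}{825} - \frac{138}{1025}\right) - 2053 \left(599 \cdot \frac{1}{825} - \frac{138}{1025}\right)\right) = -490 + \left(\left(\frac{599}{825} - \frac{138}{1025}\right)^{2} - 3629704 + 1768 \left(\frac{599}{825} - \frac{138}{1025}\right) - 2053 \left(\frac{599}{825} - \frac{138}{1025}\right)\right) = -490 + \left(\left(\frac{4001}{6765}\right)^{2} - 3629704 + 1768 \cdot \frac{4001}{6765} - \frac{8214053}{6765}\right) = -490 + \left(\frac{16008001}{45765225} - 3629704 + \frac{7073768}{6765} - \frac{8214053}{6765}\right) = -490 - \frac{166121918263424}{45765225} = - \frac{166144343223674}{45765225}$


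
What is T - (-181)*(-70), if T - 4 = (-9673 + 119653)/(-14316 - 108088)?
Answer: -387619761/30601 ≈ -12667.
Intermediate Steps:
T = 94909/30601 (T = 4 + (-9673 + 119653)/(-14316 - 108088) = 4 + 109980/(-122404) = 4 + 109980*(-1/122404) = 4 - 27495/30601 = 94909/30601 ≈ 3.1015)
T - (-181)*(-70) = 94909/30601 - (-181)*(-70) = 94909/30601 - 1*12670 = 94909/30601 - 12670 = -387619761/30601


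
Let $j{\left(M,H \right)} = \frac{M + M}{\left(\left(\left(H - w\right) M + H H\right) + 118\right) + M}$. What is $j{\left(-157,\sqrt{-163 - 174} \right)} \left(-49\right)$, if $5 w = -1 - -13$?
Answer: $\frac{307720}{207667841} + \frac{60390050 i \sqrt{337}}{207667841} \approx 0.0014818 + 5.3384 i$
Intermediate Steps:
$w = \frac{12}{5}$ ($w = \frac{-1 - -13}{5} = \frac{-1 + 13}{5} = \frac{1}{5} \cdot 12 = \frac{12}{5} \approx 2.4$)
$j{\left(M,H \right)} = \frac{2 M}{118 + M + H^{2} + M \left(- \frac{12}{5} + H\right)}$ ($j{\left(M,H \right)} = \frac{M + M}{\left(\left(\left(H - \frac{12}{5}\right) M + H H\right) + 118\right) + M} = \frac{2 M}{\left(\left(\left(H - \frac{12}{5}\right) M + H^{2}\right) + 118\right) + M} = \frac{2 M}{\left(\left(\left(- \frac{12}{5} + H\right) M + H^{2}\right) + 118\right) + M} = \frac{2 M}{\left(\left(M \left(- \frac{12}{5} + H\right) + H^{2}\right) + 118\right) + M} = \frac{2 M}{\left(\left(H^{2} + M \left(- \frac{12}{5} + H\right)\right) + 118\right) + M} = \frac{2 M}{\left(118 + H^{2} + M \left(- \frac{12}{5} + H\right)\right) + M} = \frac{2 M}{118 + M + H^{2} + M \left(- \frac{12}{5} + H\right)}$)
$j{\left(-157,\sqrt{-163 - 174} \right)} \left(-49\right) = 10 \left(-157\right) \frac{1}{590 - -1099 + 5 \left(\sqrt{-163 - 174}\right)^{2} + 5 \sqrt{-163 - 174} \left(-157\right)} \left(-49\right) = 10 \left(-157\right) \frac{1}{590 + 1099 + 5 \left(\sqrt{-337}\right)^{2} + 5 \sqrt{-337} \left(-157\right)} \left(-49\right) = 10 \left(-157\right) \frac{1}{590 + 1099 + 5 \left(i \sqrt{337}\right)^{2} + 5 i \sqrt{337} \left(-157\right)} \left(-49\right) = 10 \left(-157\right) \frac{1}{590 + 1099 + 5 \left(-337\right) - 785 i \sqrt{337}} \left(-49\right) = 10 \left(-157\right) \frac{1}{590 + 1099 - 1685 - 785 i \sqrt{337}} \left(-49\right) = 10 \left(-157\right) \frac{1}{4 - 785 i \sqrt{337}} \left(-49\right) = - \frac{1570}{4 - 785 i \sqrt{337}} \left(-49\right) = \frac{76930}{4 - 785 i \sqrt{337}}$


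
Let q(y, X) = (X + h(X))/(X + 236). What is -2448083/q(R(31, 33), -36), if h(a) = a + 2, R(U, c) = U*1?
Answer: 48961660/7 ≈ 6.9945e+6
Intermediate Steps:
R(U, c) = U
h(a) = 2 + a
q(y, X) = (2 + 2*X)/(236 + X) (q(y, X) = (X + (2 + X))/(X + 236) = (2 + 2*X)/(236 + X))
-2448083/q(R(31, 33), -36) = -2448083*(236 - 36)/(2*(1 - 36)) = -2448083/(2*(-35)/200) = -2448083/(2*(1/200)*(-35)) = -2448083/(-7/20) = -2448083*(-20/7) = 48961660/7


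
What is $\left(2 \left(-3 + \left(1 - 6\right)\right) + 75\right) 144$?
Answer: $8496$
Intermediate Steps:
$\left(2 \left(-3 + \left(1 - 6\right)\right) + 75\right) 144 = \left(2 \left(-3 - 5\right) + 75\right) 144 = \left(2 \left(-8\right) + 75\right) 144 = \left(-16 + 75\right) 144 = 59 \cdot 144 = 8496$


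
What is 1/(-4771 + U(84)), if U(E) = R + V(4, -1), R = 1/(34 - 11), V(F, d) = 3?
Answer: -23/109663 ≈ -0.00020973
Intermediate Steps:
R = 1/23 ≈ 0.043478
U(E) = 70/23 (U(E) = 1/23 + 3 = 70/23)
1/(-4771 + U(84)) = 1/(-4771 + 70/23) = 1/(-109663/23) = -23/109663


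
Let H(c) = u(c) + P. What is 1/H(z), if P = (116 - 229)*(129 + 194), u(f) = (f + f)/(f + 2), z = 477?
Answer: -479/17482067 ≈ -2.7400e-5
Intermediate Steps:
u(f) = 2*f/(2 + f) (u(f) = (2*f)/(2 + f) = 2*f/(2 + f))
P = -36499 (P = -113*323 = -36499)
H(c) = -36499 + 2*c/(2 + c) (H(c) = 2*c/(2 + c) - 36499 = -36499 + 2*c/(2 + c))
1/H(z) = 1/((-72998 - 36497*477)/(2 + 477)) = 1/((-72998 - 17409069)/479) = 1/((1/479)*(-17482067)) = 1/(-17482067/479) = -479/17482067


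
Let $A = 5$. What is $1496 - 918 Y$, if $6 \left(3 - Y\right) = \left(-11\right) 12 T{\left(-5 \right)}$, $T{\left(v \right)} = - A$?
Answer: $99722$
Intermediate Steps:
$T{\left(v \right)} = -5$ ($T{\left(v \right)} = \left(-1\right) 5 = -5$)
$Y = -107$ ($Y = 3 - \frac{\left(-11\right) 12 \left(-5\right)}{6} = 3 - \frac{\left(-132\right) \left(-5\right)}{6} = 3 - 110 = -107$)
$1496 - 918 Y = 1496 - -98226 = 1496 + 98226 = 99722$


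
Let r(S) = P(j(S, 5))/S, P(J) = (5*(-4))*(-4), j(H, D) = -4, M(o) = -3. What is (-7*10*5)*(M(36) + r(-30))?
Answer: 5950/3 ≈ 1983.3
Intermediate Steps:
P(J) = 80 (P(J) = -20*(-4) = 80)
r(S) = 80/S
(-7*10*5)*(M(36) + r(-30)) = (-7*10*5)*(-3 + 80/(-30)) = (-70*5)*(-3 + 80*(-1/30)) = -350*(-3 - 8/3) = -350*(-17/3) = 5950/3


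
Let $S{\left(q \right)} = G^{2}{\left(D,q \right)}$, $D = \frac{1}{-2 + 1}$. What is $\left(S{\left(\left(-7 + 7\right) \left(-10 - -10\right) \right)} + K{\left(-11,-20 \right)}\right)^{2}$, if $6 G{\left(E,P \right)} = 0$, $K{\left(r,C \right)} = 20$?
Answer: $400$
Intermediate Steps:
$D = -1$ ($D = \frac{1}{-1} = -1$)
$G{\left(E,P \right)} = 0$ ($G{\left(E,P \right)} = \frac{1}{6} \cdot 0 = 0$)
$S{\left(q \right)} = 0$ ($S{\left(q \right)} = 0^{2} = 0$)
$\left(S{\left(\left(-7 + 7\right) \left(-10 - -10\right) \right)} + K{\left(-11,-20 \right)}\right)^{2} = \left(0 + 20\right)^{2} = 20^{2} = 400$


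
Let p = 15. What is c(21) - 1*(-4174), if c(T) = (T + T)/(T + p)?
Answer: 25051/6 ≈ 4175.2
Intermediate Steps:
c(T) = 2*T/(15 + T) (c(T) = (T + T)/(T + 15) = (2*T)/(15 + T) = 2*T/(15 + T))
c(21) - 1*(-4174) = 2*21/(15 + 21) - 1*(-4174) = 2*21/36 + 4174 = 2*21*(1/36) + 4174 = 7/6 + 4174 = 25051/6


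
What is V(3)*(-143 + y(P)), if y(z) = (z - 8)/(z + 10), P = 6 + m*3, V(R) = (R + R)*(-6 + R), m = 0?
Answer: 10305/4 ≈ 2576.3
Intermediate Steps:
V(R) = 2*R*(-6 + R) (V(R) = (2*R)*(-6 + R) = 2*R*(-6 + R))
P = 6 (P = 6 + 0*3 = 6 + 0 = 6)
y(z) = (-8 + z)/(10 + z)
V(3)*(-143 + y(P)) = (2*3*(-6 + 3))*(-143 + (-8 + 6)/(10 + 6)) = (2*3*(-3))*(-143 - 2/16) = -18*(-143 + (1/16)*(-2)) = -18*(-143 - 1/8) = -18*(-1145/8) = 10305/4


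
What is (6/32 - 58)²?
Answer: 855625/256 ≈ 3342.3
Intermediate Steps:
(6/32 - 58)² = (6*(1/32) - 58)² = (3/16 - 58)² = (-925/16)² = 855625/256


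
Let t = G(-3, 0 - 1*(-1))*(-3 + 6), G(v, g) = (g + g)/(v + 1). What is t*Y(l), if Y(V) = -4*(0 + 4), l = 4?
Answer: 48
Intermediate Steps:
G(v, g) = 2*g/(1 + v) (G(v, g) = (2*g)/(1 + v) = 2*g/(1 + v))
Y(V) = -16 (Y(V) = -4*4 = -16)
t = -3 (t = (2*(0 - 1*(-1))/(1 - 3))*(-3 + 6) = (2*(0 + 1)/(-2))*3 = (2*1*(-½))*3 = -1*3 = -3)
t*Y(l) = -3*(-16) = 48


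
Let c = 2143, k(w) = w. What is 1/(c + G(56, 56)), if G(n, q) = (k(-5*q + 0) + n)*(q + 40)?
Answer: -1/19361 ≈ -5.1650e-5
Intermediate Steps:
G(n, q) = (40 + q)*(n - 5*q) (G(n, q) = ((-5*q + 0) + n)*(q + 40) = (-5*q + n)*(40 + q) = (n - 5*q)*(40 + q) = (40 + q)*(n - 5*q))
1/(c + G(56, 56)) = 1/(2143 + (-200*56 - 5*56² + 40*56 + 56*56)) = 1/(2143 + (-11200 - 5*3136 + 2240 + 3136)) = 1/(2143 + (-11200 - 15680 + 2240 + 3136)) = 1/(2143 - 21504) = 1/(-19361) = -1/19361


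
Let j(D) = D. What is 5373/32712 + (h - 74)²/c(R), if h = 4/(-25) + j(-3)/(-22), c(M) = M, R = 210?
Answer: 378910014387/14430762500 ≈ 26.257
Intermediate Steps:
h = -13/550 (h = 4/(-25) - 3/(-22) = 4*(-1/25) - 3*(-1/22) = -4/25 + 3/22 = -13/550 ≈ -0.023636)
5373/32712 + (h - 74)²/c(R) = 5373/32712 + (-13/550 - 74)²/210 = 5373*(1/32712) + (-40713/550)²*(1/210) = 1791/10904 + (1657548369/302500)*(1/210) = 1791/10904 + 552516123/21175000 = 378910014387/14430762500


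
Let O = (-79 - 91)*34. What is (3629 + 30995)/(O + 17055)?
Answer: 34624/11275 ≈ 3.0709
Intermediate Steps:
O = -5780 (O = -170*34 = -5780)
(3629 + 30995)/(O + 17055) = (3629 + 30995)/(-5780 + 17055) = 34624/11275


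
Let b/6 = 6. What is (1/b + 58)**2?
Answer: 4363921/1296 ≈ 3367.2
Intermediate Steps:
b = 36 (b = 6*6 = 36)
(1/b + 58)**2 = (1/36 + 58)**2 = (2089/36)**2 = 4363921/1296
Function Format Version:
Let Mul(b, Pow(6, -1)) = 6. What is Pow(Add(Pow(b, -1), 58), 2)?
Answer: Rational(4363921, 1296) ≈ 3367.2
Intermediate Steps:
b = 36 (b = Mul(6, 6) = 36)
Pow(Add(Pow(b, -1), 58), 2) = Pow(Add(Pow(36, -1), 58), 2) = Pow(Add(Rational(1, 36), 58), 2) = Pow(Rational(2089, 36), 2) = Rational(4363921, 1296)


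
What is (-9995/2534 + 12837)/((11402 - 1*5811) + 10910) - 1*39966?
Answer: -1671087180881/41813534 ≈ -39965.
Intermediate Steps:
(-9995/2534 + 12837)/((11402 - 1*5811) + 10910) - 1*39966 = (-9995*1/2534 + 12837)/((11402 - 5811) + 10910) - 39966 = (-9995/2534 + 12837)/(5591 + 10910) - 39966 = (32518963/2534)/16501 - 39966 = (32518963/2534)*(1/16501) - 39966 = 32518963/41813534 - 39966 = -1671087180881/41813534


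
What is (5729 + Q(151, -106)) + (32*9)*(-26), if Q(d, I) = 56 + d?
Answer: -1552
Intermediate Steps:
(5729 + Q(151, -106)) + (32*9)*(-26) = (5729 + (56 + 151)) + (32*9)*(-26) = (5729 + 207) + 288*(-26) = 5936 - 7488 = -1552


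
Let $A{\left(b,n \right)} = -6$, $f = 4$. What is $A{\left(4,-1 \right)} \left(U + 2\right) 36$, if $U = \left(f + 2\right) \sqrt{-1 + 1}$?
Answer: $-432$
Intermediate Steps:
$U = 0$ ($U = \left(4 + 2\right) \sqrt{-1 + 1} = 6 \sqrt{0} = 6 \cdot 0 = 0$)
$A{\left(4,-1 \right)} \left(U + 2\right) 36 = - 6 \left(0 + 2\right) 36 = \left(-6\right) 2 \cdot 36 = \left(-12\right) 36 = -432$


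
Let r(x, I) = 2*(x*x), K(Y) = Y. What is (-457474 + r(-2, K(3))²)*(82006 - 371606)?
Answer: 132465936000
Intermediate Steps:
r(x, I) = 2*x²
(-457474 + r(-2, K(3))²)*(82006 - 371606) = (-457474 + (2*(-2)²)²)*(82006 - 371606) = (-457474 + (2*4)²)*(-289600) = (-457474 + 8²)*(-289600) = (-457474 + 64)*(-289600) = -457410*(-289600) = 132465936000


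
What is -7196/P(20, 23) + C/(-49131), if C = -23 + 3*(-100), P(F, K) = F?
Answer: -88385054/245655 ≈ -359.79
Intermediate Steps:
C = -323 (C = -23 - 300 = -323)
-7196/P(20, 23) + C/(-49131) = -7196/20 - 323/(-49131) = -7196*1/20 - 323*(-1/49131) = -1799/5 + 323/49131 = -88385054/245655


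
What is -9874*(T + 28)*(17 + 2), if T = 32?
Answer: -11256360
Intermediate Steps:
-9874*(T + 28)*(17 + 2) = -9874*(32 + 28)*(17 + 2) = -592440*19 = -9874*1140 = -11256360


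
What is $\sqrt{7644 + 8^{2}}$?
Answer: $2 \sqrt{1927} \approx 87.795$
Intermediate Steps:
$\sqrt{7644 + 8^{2}} = \sqrt{7644 + 64} = \sqrt{7708} = 2 \sqrt{1927}$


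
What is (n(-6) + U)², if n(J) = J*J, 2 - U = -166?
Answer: 41616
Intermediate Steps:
U = 168 (U = 2 - 1*(-166) = 2 + 166 = 168)
n(J) = J²
(n(-6) + U)² = ((-6)² + 168)² = (36 + 168)² = 204² = 41616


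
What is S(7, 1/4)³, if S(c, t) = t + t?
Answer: ⅛ ≈ 0.12500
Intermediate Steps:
S(c, t) = 2*t
S(7, 1/4)³ = (2/4)³ = (2*(¼))³ = (½)³ = ⅛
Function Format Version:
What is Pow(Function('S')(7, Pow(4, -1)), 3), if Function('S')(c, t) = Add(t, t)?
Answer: Rational(1, 8) ≈ 0.12500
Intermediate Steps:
Function('S')(c, t) = Mul(2, t)
Pow(Function('S')(7, Pow(4, -1)), 3) = Pow(Mul(2, Pow(4, -1)), 3) = Pow(Mul(2, Rational(1, 4)), 3) = Pow(Rational(1, 2), 3) = Rational(1, 8)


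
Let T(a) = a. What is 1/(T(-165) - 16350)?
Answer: -1/16515 ≈ -6.0551e-5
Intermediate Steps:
1/(T(-165) - 16350) = 1/(-165 - 16350) = 1/(-16515) = -1/16515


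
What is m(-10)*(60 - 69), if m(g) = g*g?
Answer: -900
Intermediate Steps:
m(g) = g²
m(-10)*(60 - 69) = (-10)²*(60 - 69) = 100*(-9) = -900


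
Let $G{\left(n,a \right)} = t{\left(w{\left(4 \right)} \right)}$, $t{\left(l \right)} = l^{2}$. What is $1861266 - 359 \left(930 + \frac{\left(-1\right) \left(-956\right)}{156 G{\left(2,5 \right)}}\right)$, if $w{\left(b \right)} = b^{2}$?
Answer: $\frac{15249435863}{9984} \approx 1.5274 \cdot 10^{6}$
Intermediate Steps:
$G{\left(n,a \right)} = 256$ ($G{\left(n,a \right)} = \left(4^{2}\right)^{2} = 16^{2} = 256$)
$1861266 - 359 \left(930 + \frac{\left(-1\right) \left(-956\right)}{156 G{\left(2,5 \right)}}\right) = 1861266 - 359 \left(930 + \frac{\left(-1\right) \left(-956\right)}{156 \cdot 256}\right) = 1861266 - 359 \left(930 + \frac{956}{39936}\right) = 1861266 - 359 \left(930 + 956 \cdot \frac{1}{39936}\right) = 1861266 - 359 \left(930 + \frac{239}{9984}\right) = 1861266 - 359 \cdot \frac{9285359}{9984} = 1861266 - \frac{3333443881}{9984} = \frac{15249435863}{9984}$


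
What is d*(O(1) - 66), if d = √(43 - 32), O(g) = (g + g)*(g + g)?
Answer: -62*√11 ≈ -205.63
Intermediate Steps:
O(g) = 4*g² (O(g) = (2*g)*(2*g) = 4*g²)
d = √11 ≈ 3.3166
d*(O(1) - 66) = √11*(4*1² - 66) = √11*(4*1 - 66) = √11*(4 - 66) = √11*(-62) = -62*√11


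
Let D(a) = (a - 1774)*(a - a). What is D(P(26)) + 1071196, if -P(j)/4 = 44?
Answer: 1071196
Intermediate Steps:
P(j) = -176 (P(j) = -4*44 = -176)
D(a) = 0 (D(a) = (-1774 + a)*0 = 0)
D(P(26)) + 1071196 = 0 + 1071196 = 1071196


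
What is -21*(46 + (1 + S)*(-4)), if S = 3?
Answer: -630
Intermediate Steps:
-21*(46 + (1 + S)*(-4)) = -21*(46 + (1 + 3)*(-4)) = -21*(46 + 4*(-4)) = -21*(46 - 16) = -21*30 = -630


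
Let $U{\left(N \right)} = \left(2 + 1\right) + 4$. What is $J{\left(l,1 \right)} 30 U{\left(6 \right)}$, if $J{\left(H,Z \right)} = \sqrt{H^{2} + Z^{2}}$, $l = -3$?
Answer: $210 \sqrt{10} \approx 664.08$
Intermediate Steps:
$U{\left(N \right)} = 7$ ($U{\left(N \right)} = 3 + 4 = 7$)
$J{\left(l,1 \right)} 30 U{\left(6 \right)} = \sqrt{\left(-3\right)^{2} + 1^{2}} \cdot 30 \cdot 7 = \sqrt{9 + 1} \cdot 30 \cdot 7 = \sqrt{10} \cdot 30 \cdot 7 = 30 \sqrt{10} \cdot 7 = 210 \sqrt{10}$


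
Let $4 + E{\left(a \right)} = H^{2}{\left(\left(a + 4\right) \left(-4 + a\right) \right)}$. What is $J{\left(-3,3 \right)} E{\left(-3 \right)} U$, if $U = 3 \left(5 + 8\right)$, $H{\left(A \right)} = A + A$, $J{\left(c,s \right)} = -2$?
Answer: $-14976$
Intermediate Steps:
$H{\left(A \right)} = 2 A$
$U = 39$ ($U = 3 \cdot 13 = 39$)
$E{\left(a \right)} = -4 + 4 \left(-4 + a\right)^{2} \left(4 + a\right)^{2}$ ($E{\left(a \right)} = -4 + \left(2 \left(a + 4\right) \left(-4 + a\right)\right)^{2} = -4 + \left(2 \left(4 + a\right) \left(-4 + a\right)\right)^{2} = -4 + \left(2 \left(-4 + a\right) \left(4 + a\right)\right)^{2} = -4 + 4 \left(-4 + a\right)^{2} \left(4 + a\right)^{2}$)
$J{\left(-3,3 \right)} E{\left(-3 \right)} U = - 2 \left(-4 + 4 \left(-16 + \left(-3\right)^{2}\right)^{2}\right) 39 = - 2 \left(-4 + 4 \left(-16 + 9\right)^{2}\right) 39 = - 2 \left(-4 + 4 \left(-7\right)^{2}\right) 39 = - 2 \left(-4 + 4 \cdot 49\right) 39 = - 2 \left(-4 + 196\right) 39 = \left(-2\right) 192 \cdot 39 = \left(-384\right) 39 = -14976$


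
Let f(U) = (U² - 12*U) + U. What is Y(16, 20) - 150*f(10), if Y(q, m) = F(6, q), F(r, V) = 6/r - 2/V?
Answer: 12007/8 ≈ 1500.9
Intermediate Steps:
F(r, V) = -2/V + 6/r
f(U) = U² - 11*U
Y(q, m) = 1 - 2/q (Y(q, m) = -2/q + 6/6 = -2/q + 6*(⅙) = -2/q + 1 = 1 - 2/q)
Y(16, 20) - 150*f(10) = (-2 + 16)/16 - 1500*(-11 + 10) = (1/16)*14 - 1500*(-1) = 7/8 - 150*(-10) = 7/8 + 1500 = 12007/8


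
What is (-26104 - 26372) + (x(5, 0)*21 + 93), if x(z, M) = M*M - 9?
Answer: -52572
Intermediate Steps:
x(z, M) = -9 + M² (x(z, M) = M² - 9 = -9 + M²)
(-26104 - 26372) + (x(5, 0)*21 + 93) = (-26104 - 26372) + ((-9 + 0²)*21 + 93) = -52476 + ((-9 + 0)*21 + 93) = -52476 + (-9*21 + 93) = -52476 + (-189 + 93) = -52476 - 96 = -52572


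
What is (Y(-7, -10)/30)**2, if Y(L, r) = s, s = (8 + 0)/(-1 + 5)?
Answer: 1/225 ≈ 0.0044444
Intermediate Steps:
s = 2 (s = 8/4 = 8*(1/4) = 2)
Y(L, r) = 2
(Y(-7, -10)/30)**2 = (2/30)**2 = (2*(1/30))**2 = (1/15)**2 = 1/225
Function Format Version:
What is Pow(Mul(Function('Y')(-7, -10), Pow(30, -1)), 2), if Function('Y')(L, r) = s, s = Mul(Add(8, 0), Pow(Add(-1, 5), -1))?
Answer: Rational(1, 225) ≈ 0.0044444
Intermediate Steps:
s = 2 (s = Mul(8, Pow(4, -1)) = Mul(8, Rational(1, 4)) = 2)
Function('Y')(L, r) = 2
Pow(Mul(Function('Y')(-7, -10), Pow(30, -1)), 2) = Pow(Mul(2, Pow(30, -1)), 2) = Pow(Mul(2, Rational(1, 30)), 2) = Pow(Rational(1, 15), 2) = Rational(1, 225)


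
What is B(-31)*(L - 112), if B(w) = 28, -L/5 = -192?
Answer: 23744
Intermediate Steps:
L = 960 (L = -5*(-192) = 960)
B(-31)*(L - 112) = 28*(960 - 112) = 28*848 = 23744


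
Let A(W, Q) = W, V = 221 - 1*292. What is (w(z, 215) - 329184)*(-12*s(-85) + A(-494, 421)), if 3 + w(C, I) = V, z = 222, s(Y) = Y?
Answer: -173189708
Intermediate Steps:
V = -71 (V = 221 - 292 = -71)
w(C, I) = -74 (w(C, I) = -3 - 71 = -74)
(w(z, 215) - 329184)*(-12*s(-85) + A(-494, 421)) = (-74 - 329184)*(-12*(-85) - 494) = -329258*(1020 - 494) = -329258*526 = -173189708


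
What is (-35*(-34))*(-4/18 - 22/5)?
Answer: -49504/9 ≈ -5500.4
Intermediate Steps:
(-35*(-34))*(-4/18 - 22/5) = 1190*(-4*1/18 - 22*⅕) = 1190*(-2/9 - 22/5) = 1190*(-208/45) = -49504/9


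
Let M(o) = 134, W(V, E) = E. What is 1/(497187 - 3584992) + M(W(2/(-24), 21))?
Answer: 413765869/3087805 ≈ 134.00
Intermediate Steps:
1/(497187 - 3584992) + M(W(2/(-24), 21)) = 1/(497187 - 3584992) + 134 = 1/(-3087805) + 134 = -1/3087805 + 134 = 413765869/3087805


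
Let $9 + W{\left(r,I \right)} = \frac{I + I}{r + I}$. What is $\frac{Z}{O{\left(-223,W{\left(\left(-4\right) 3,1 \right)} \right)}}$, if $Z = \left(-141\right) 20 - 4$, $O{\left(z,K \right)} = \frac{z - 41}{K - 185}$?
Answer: $- \frac{251336}{121} \approx -2077.2$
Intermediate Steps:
$W{\left(r,I \right)} = -9 + \frac{2 I}{I + r}$ ($W{\left(r,I \right)} = -9 + \frac{I + I}{r + I} = -9 + \frac{2 I}{I + r}$)
$O{\left(z,K \right)} = \frac{-41 + z}{-185 + K}$
$Z = -2824$ ($Z = -2820 - 4 = -2824$)
$\frac{Z}{O{\left(-223,W{\left(\left(-4\right) 3,1 \right)} \right)}} = - \frac{2824}{\frac{1}{-185 + \frac{- 9 \left(\left(-4\right) 3\right) - 7}{1 - 12}} \left(-41 - 223\right)} = - \frac{2824}{\frac{1}{-185 + \frac{\left(-9\right) \left(-12\right) - 7}{1 - 12}} \left(-264\right)} = - \frac{2824}{\frac{1}{-185 + \frac{108 - 7}{-11}} \left(-264\right)} = - \frac{2824}{\frac{1}{-185 - \frac{101}{11}} \left(-264\right)} = - \frac{2824}{\frac{1}{- \frac{2136}{11}} \left(-264\right)} = - \frac{2824}{\left(- \frac{11}{2136}\right) \left(-264\right)} = - \frac{2824}{\frac{121}{89}} = \left(-2824\right) \frac{89}{121} = - \frac{251336}{121}$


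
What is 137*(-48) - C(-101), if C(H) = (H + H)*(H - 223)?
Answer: -72024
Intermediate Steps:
C(H) = 2*H*(-223 + H) (C(H) = (2*H)*(-223 + H) = 2*H*(-223 + H))
137*(-48) - C(-101) = 137*(-48) - 2*(-101)*(-223 - 101) = -6576 - 2*(-101)*(-324) = -6576 - 1*65448 = -6576 - 65448 = -72024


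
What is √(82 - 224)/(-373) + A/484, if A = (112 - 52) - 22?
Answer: 19/242 - I*√142/373 ≈ 0.078512 - 0.031947*I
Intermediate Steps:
A = 38 (A = 60 - 22 = 38)
√(82 - 224)/(-373) + A/484 = √(82 - 224)/(-373) + 38/484 = √(-142)*(-1/373) + 38*(1/484) = (I*√142)*(-1/373) + 19/242 = -I*√142/373 + 19/242 = 19/242 - I*√142/373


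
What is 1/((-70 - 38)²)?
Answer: 1/11664 ≈ 8.5734e-5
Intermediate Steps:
1/((-70 - 38)²) = 1/((-108)²) = 1/11664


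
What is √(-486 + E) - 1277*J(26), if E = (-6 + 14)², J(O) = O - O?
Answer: I*√422 ≈ 20.543*I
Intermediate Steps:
J(O) = 0
E = 64 (E = 8² = 64)
√(-486 + E) - 1277*J(26) = √(-486 + 64) - 1277*0 = √(-422) + 0 = I*√422 + 0 = I*√422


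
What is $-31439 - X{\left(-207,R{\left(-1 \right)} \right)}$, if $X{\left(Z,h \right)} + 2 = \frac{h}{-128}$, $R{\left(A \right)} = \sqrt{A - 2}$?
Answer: $-31437 + \frac{i \sqrt{3}}{128} \approx -31437.0 + 0.013532 i$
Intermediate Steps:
$R{\left(A \right)} = \sqrt{-2 + A}$
$X{\left(Z,h \right)} = -2 - \frac{h}{128}$ ($X{\left(Z,h \right)} = -2 + \frac{h}{-128} = -2 + h \left(- \frac{1}{128}\right) = -2 - \frac{h}{128}$)
$-31439 - X{\left(-207,R{\left(-1 \right)} \right)} = -31439 - \left(-2 - \frac{\sqrt{-2 - 1}}{128}\right) = -31439 - \left(-2 - \frac{\sqrt{-3}}{128}\right) = -31439 - \left(-2 - \frac{i \sqrt{3}}{128}\right) = -31439 + \left(2 + \frac{i \sqrt{3}}{128}\right) = -31437 + \frac{i \sqrt{3}}{128}$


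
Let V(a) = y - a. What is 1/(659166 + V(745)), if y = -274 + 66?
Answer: 1/658213 ≈ 1.5193e-6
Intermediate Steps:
y = -208
V(a) = -208 - a
1/(659166 + V(745)) = 1/(659166 + (-208 - 1*745)) = 1/(659166 + (-208 - 745)) = 1/(659166 - 953) = 1/658213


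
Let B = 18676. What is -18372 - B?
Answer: -37048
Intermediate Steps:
-18372 - B = -18372 - 1*18676 = -18372 - 18676 = -37048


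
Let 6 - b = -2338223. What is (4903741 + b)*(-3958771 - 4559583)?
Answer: -61689664117380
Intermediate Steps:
b = 2338229 (b = 6 - 1*(-2338223) = 6 + 2338223 = 2338229)
(4903741 + b)*(-3958771 - 4559583) = (4903741 + 2338229)*(-3958771 - 4559583) = 7241970*(-8518354) = -61689664117380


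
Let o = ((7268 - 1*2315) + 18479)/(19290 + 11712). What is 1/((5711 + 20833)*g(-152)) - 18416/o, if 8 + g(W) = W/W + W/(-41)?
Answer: -255737943557849/10495895760 ≈ -24366.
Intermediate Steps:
o = 11716/15501 (o = ((7268 - 2315) + 18479)/31002 = (4953 + 18479)*(1/31002) = 23432*(1/31002) = 11716/15501 ≈ 0.75582)
g(W) = -7 - W/41 (g(W) = -8 + (W/W + W/(-41)) = -8 + (1 + W*(-1/41)) = -8 + (1 - W/41) = -7 - W/41)
1/((5711 + 20833)*g(-152)) - 18416/o = 1/((5711 + 20833)*(-7 - 1/41*(-152))) - 18416/11716/15501 = 1/(26544*(-7 + 152/41)) - 18416*15501/11716 = 1/(26544*(-135/41)) - 71366604/2929 = (1/26544)*(-41/135) - 71366604/2929 = -41/3583440 - 71366604/2929 = -255737943557849/10495895760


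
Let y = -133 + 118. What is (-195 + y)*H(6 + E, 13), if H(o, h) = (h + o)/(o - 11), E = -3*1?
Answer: 420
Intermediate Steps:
E = -3
y = -15
H(o, h) = (h + o)/(-11 + o)
(-195 + y)*H(6 + E, 13) = (-195 - 15)*((13 + (6 - 3))/(-11 + (6 - 3))) = -210*(13 + 3)/(-11 + 3) = -210*16/(-8) = -(-105)*16/4 = -210*(-2) = 420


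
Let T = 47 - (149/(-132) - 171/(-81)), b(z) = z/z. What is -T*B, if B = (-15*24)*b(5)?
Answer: 182230/11 ≈ 16566.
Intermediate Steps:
b(z) = 1
T = 18223/396 (T = 47 - (149*(-1/132) - 171*(-1/81)) = 47 - (-149/132 + 19/9) = 47 - 1*389/396 = 47 - 389/396 = 18223/396 ≈ 46.018)
B = -360 (B = -15*24*1 = -360*1 = -360)
-T*B = -18223*(-360)/396 = -1*(-182230/11) = 182230/11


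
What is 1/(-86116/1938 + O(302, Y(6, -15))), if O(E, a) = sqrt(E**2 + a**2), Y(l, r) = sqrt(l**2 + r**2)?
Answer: 41723202/84028076501 + 938961*sqrt(91465)/84028076501 ≈ 0.0038760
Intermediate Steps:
1/(-86116/1938 + O(302, Y(6, -15))) = 1/(-86116/1938 + sqrt(302**2 + (sqrt(6**2 + (-15)**2))**2)) = 1/(-86116*1/1938 + sqrt(91204 + (sqrt(36 + 225))**2)) = 1/(-43058/969 + sqrt(91204 + (sqrt(261))**2)) = 1/(-43058/969 + sqrt(91204 + (3*sqrt(29))**2)) = 1/(-43058/969 + sqrt(91204 + 261)) = 1/(-43058/969 + sqrt(91465))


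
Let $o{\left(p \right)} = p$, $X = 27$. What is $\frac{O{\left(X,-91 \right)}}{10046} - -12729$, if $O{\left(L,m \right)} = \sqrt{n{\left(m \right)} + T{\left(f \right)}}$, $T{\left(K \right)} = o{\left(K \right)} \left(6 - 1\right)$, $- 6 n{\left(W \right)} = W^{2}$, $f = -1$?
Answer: $12729 + \frac{i \sqrt{49866}}{60276} \approx 12729.0 + 0.0037047 i$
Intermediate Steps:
$n{\left(W \right)} = - \frac{W^{2}}{6}$
$T{\left(K \right)} = 5 K$ ($T{\left(K \right)} = K \left(6 - 1\right) = K 5 = 5 K$)
$O{\left(L,m \right)} = \sqrt{-5 - \frac{m^{2}}{6}}$ ($O{\left(L,m \right)} = \sqrt{- \frac{m^{2}}{6} + 5 \left(-1\right)} = \sqrt{- \frac{m^{2}}{6} - 5} = \sqrt{-5 - \frac{m^{2}}{6}}$)
$\frac{O{\left(X,-91 \right)}}{10046} - -12729 = \frac{\frac{1}{6} \sqrt{-180 - 6 \left(-91\right)^{2}}}{10046} - -12729 = \frac{\sqrt{-180 - 49686}}{6} \cdot \frac{1}{10046} + 12729 = \frac{\sqrt{-49866}}{6} \cdot \frac{1}{10046} + 12729 = \frac{i \sqrt{49866}}{6} \cdot \frac{1}{10046} + 12729 = \frac{i \sqrt{49866}}{60276} + 12729 = 12729 + \frac{i \sqrt{49866}}{60276}$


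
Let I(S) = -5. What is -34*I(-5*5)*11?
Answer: 1870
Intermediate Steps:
-34*I(-5*5)*11 = -(-170)*11 = -34*(-55) = 1870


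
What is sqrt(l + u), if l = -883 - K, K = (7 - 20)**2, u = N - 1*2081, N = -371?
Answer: 4*I*sqrt(219) ≈ 59.195*I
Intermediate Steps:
u = -2452 (u = -371 - 1*2081 = -371 - 2081 = -2452)
K = 169 (K = (-13)**2 = 169)
l = -1052 (l = -883 - 1*169 = -883 - 169 = -1052)
sqrt(l + u) = sqrt(-1052 - 2452) = sqrt(-3504) = 4*I*sqrt(219)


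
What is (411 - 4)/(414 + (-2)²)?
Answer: 37/38 ≈ 0.97368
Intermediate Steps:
(411 - 4)/(414 + (-2)²) = 407/(414 + 4) = 407/418 = 407*(1/418) = 37/38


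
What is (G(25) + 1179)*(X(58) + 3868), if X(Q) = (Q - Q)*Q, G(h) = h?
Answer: 4657072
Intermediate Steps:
X(Q) = 0 (X(Q) = 0*Q = 0)
(G(25) + 1179)*(X(58) + 3868) = (25 + 1179)*(0 + 3868) = 1204*3868 = 4657072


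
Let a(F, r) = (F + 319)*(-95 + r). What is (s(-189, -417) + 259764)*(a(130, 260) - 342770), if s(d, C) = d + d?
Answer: -69693127410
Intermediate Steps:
s(d, C) = 2*d
a(F, r) = (-95 + r)*(319 + F) (a(F, r) = (319 + F)*(-95 + r) = (-95 + r)*(319 + F))
(s(-189, -417) + 259764)*(a(130, 260) - 342770) = (2*(-189) + 259764)*((-30305 - 95*130 + 319*260 + 130*260) - 342770) = (-378 + 259764)*((-30305 - 12350 + 82940 + 33800) - 342770) = 259386*(74085 - 342770) = 259386*(-268685) = -69693127410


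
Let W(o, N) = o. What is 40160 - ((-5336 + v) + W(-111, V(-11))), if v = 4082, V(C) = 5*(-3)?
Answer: 41525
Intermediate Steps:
V(C) = -15
40160 - ((-5336 + v) + W(-111, V(-11))) = 40160 - ((-5336 + 4082) - 111) = 40160 - (-1254 - 111) = 40160 - 1*(-1365) = 40160 + 1365 = 41525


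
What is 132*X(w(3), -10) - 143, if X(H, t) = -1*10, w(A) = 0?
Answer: -1463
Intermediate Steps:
X(H, t) = -10
132*X(w(3), -10) - 143 = 132*(-10) - 143 = -1320 - 143 = -1463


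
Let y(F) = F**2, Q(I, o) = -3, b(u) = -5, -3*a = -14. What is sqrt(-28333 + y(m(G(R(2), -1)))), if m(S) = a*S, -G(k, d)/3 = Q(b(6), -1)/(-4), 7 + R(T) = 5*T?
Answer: I*sqrt(112891)/2 ≈ 168.0*I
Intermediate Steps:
a = 14/3 (a = -1/3*(-14) = 14/3 ≈ 4.6667)
R(T) = -7 + 5*T
G(k, d) = -9/4 (G(k, d) = -(-9)/(-4) = -(-9)*(-1)/4 = -3*3/4 = -9/4)
m(S) = 14*S/3
sqrt(-28333 + y(m(G(R(2), -1)))) = sqrt(-28333 + ((14/3)*(-9/4))**2) = sqrt(-28333 + (-21/2)**2) = sqrt(-28333 + 441/4) = sqrt(-112891/4) = I*sqrt(112891)/2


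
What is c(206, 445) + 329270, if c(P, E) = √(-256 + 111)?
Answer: 329270 + I*√145 ≈ 3.2927e+5 + 12.042*I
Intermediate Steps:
c(P, E) = I*√145 (c(P, E) = √(-145) = I*√145)
c(206, 445) + 329270 = I*√145 + 329270 = 329270 + I*√145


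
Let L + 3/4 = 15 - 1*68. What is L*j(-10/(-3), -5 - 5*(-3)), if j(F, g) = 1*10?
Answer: -1075/2 ≈ -537.50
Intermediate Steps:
L = -215/4 (L = -3/4 + (15 - 1*68) = -3/4 + (15 - 68) = -3/4 - 53 = -215/4 ≈ -53.750)
j(F, g) = 10
L*j(-10/(-3), -5 - 5*(-3)) = -215/4*10 = -1075/2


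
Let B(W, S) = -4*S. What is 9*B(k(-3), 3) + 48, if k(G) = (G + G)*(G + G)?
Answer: -60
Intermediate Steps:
k(G) = 4*G² (k(G) = (2*G)*(2*G) = 4*G²)
9*B(k(-3), 3) + 48 = 9*(-4*3) + 48 = 9*(-12) + 48 = -108 + 48 = -60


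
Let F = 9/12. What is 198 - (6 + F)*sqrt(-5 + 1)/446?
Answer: 198 - 27*I/892 ≈ 198.0 - 0.030269*I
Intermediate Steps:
F = 3/4 (F = 9*(1/12) = 3/4 ≈ 0.75000)
198 - (6 + F)*sqrt(-5 + 1)/446 = 198 - (6 + 3/4)*sqrt(-5 + 1)/446 = 198 - 27*sqrt(-4)/4/446 = 198 - 27*(2*I)/4/446 = 198 - 27*I/2/446 = 198 - 27*I/892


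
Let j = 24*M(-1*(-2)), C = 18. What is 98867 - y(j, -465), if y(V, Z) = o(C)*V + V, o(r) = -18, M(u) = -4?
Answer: 97235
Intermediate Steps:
j = -96 (j = 24*(-4) = -96)
y(V, Z) = -17*V (y(V, Z) = -18*V + V = -17*V)
98867 - y(j, -465) = 98867 - (-17)*(-96) = 98867 - 1*1632 = 98867 - 1632 = 97235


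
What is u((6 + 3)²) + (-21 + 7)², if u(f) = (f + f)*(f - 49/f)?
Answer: 13220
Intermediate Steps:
u(f) = 2*f*(f - 49/f) (u(f) = (2*f)*(f - 49/f) = 2*f*(f - 49/f))
u((6 + 3)²) + (-21 + 7)² = (-98 + 2*((6 + 3)²)²) + (-21 + 7)² = (-98 + 2*(9²)²) + (-14)² = (-98 + 2*81²) + 196 = (-98 + 2*6561) + 196 = (-98 + 13122) + 196 = 13024 + 196 = 13220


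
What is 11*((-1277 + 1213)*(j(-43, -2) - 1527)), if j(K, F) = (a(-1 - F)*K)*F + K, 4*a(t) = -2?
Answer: 1135552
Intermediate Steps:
a(t) = -1/2 (a(t) = (1/4)*(-2) = -1/2)
j(K, F) = K - F*K/2 (j(K, F) = (-K/2)*F + K = -F*K/2 + K = K - F*K/2)
11*((-1277 + 1213)*(j(-43, -2) - 1527)) = 11*((-1277 + 1213)*((1/2)*(-43)*(2 - 1*(-2)) - 1527)) = 11*(-64*((1/2)*(-43)*(2 + 2) - 1527)) = 11*(-64*((1/2)*(-43)*4 - 1527)) = 11*(-64*(-86 - 1527)) = 11*(-64*(-1613)) = 11*103232 = 1135552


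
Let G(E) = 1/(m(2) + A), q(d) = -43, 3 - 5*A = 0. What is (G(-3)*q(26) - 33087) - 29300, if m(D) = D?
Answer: -811246/13 ≈ -62404.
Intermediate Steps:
A = ⅗ (A = ⅗ - ⅕*0 = ⅗ + 0 = ⅗ ≈ 0.60000)
G(E) = 5/13 (G(E) = 1/(2 + ⅗) = 1/(13/5) = 5/13)
(G(-3)*q(26) - 33087) - 29300 = ((5/13)*(-43) - 33087) - 29300 = (-215/13 - 33087) - 29300 = -430346/13 - 29300 = -811246/13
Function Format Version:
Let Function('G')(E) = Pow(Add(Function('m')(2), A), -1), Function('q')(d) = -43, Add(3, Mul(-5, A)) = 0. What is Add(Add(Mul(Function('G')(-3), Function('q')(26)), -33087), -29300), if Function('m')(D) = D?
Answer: Rational(-811246, 13) ≈ -62404.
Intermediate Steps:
A = Rational(3, 5) (A = Add(Rational(3, 5), Mul(Rational(-1, 5), 0)) = Add(Rational(3, 5), 0) = Rational(3, 5) ≈ 0.60000)
Function('G')(E) = Rational(5, 13) (Function('G')(E) = Pow(Add(2, Rational(3, 5)), -1) = Pow(Rational(13, 5), -1) = Rational(5, 13))
Add(Add(Mul(Function('G')(-3), Function('q')(26)), -33087), -29300) = Add(Add(Mul(Rational(5, 13), -43), -33087), -29300) = Add(Add(Rational(-215, 13), -33087), -29300) = Add(Rational(-430346, 13), -29300) = Rational(-811246, 13)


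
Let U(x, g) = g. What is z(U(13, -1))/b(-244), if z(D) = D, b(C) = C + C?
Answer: 1/488 ≈ 0.0020492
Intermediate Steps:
b(C) = 2*C
z(U(13, -1))/b(-244) = -1/(2*(-244)) = -1/(-488) = -1*(-1/488) = 1/488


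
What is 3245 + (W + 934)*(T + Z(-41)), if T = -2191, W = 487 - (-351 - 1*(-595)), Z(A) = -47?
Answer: -2630881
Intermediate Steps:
W = 243 (W = 487 - (-351 + 595) = 487 - 1*244 = 487 - 244 = 243)
3245 + (W + 934)*(T + Z(-41)) = 3245 + (243 + 934)*(-2191 - 47) = 3245 + 1177*(-2238) = 3245 - 2634126 = -2630881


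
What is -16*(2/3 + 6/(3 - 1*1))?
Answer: -176/3 ≈ -58.667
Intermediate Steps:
-16*(2/3 + 6/(3 - 1*1)) = -16*(2*(⅓) + 6/(3 - 1)) = -16*(⅔ + 6/2) = -16*(⅔ + 6*(½)) = -16*(⅔ + 3) = -16*11/3 = -176/3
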